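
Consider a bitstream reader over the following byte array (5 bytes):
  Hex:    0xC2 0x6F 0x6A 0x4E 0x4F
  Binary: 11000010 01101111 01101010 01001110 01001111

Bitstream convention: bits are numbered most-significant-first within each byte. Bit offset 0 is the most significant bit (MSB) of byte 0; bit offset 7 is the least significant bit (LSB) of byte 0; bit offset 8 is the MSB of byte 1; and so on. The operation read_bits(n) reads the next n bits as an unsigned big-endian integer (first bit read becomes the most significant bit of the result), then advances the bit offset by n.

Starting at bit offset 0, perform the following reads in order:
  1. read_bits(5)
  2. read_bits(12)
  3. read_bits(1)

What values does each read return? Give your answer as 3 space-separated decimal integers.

Read 1: bits[0:5] width=5 -> value=24 (bin 11000); offset now 5 = byte 0 bit 5; 35 bits remain
Read 2: bits[5:17] width=12 -> value=1246 (bin 010011011110); offset now 17 = byte 2 bit 1; 23 bits remain
Read 3: bits[17:18] width=1 -> value=1 (bin 1); offset now 18 = byte 2 bit 2; 22 bits remain

Answer: 24 1246 1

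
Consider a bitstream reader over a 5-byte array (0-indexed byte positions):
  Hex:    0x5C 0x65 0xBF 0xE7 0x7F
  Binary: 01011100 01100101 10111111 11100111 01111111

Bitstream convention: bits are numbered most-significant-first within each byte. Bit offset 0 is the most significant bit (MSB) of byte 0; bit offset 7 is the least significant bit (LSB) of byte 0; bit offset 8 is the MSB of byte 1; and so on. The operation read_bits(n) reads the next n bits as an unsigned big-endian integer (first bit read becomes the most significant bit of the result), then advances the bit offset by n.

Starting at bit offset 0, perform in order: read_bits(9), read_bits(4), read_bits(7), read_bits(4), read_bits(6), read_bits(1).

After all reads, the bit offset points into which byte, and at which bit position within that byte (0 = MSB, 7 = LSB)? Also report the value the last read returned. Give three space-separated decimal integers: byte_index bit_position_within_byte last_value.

Answer: 3 7 1

Derivation:
Read 1: bits[0:9] width=9 -> value=184 (bin 010111000); offset now 9 = byte 1 bit 1; 31 bits remain
Read 2: bits[9:13] width=4 -> value=12 (bin 1100); offset now 13 = byte 1 bit 5; 27 bits remain
Read 3: bits[13:20] width=7 -> value=91 (bin 1011011); offset now 20 = byte 2 bit 4; 20 bits remain
Read 4: bits[20:24] width=4 -> value=15 (bin 1111); offset now 24 = byte 3 bit 0; 16 bits remain
Read 5: bits[24:30] width=6 -> value=57 (bin 111001); offset now 30 = byte 3 bit 6; 10 bits remain
Read 6: bits[30:31] width=1 -> value=1 (bin 1); offset now 31 = byte 3 bit 7; 9 bits remain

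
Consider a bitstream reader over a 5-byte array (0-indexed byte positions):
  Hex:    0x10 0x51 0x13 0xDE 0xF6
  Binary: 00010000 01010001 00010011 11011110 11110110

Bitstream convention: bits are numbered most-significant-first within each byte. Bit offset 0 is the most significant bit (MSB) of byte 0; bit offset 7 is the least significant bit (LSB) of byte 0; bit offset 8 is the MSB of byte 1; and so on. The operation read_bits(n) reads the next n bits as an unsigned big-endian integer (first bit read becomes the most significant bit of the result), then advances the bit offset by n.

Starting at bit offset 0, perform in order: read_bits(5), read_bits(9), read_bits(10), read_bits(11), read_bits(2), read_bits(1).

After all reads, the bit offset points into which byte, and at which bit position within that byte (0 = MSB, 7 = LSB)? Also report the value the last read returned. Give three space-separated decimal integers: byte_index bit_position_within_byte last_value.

Read 1: bits[0:5] width=5 -> value=2 (bin 00010); offset now 5 = byte 0 bit 5; 35 bits remain
Read 2: bits[5:14] width=9 -> value=20 (bin 000010100); offset now 14 = byte 1 bit 6; 26 bits remain
Read 3: bits[14:24] width=10 -> value=275 (bin 0100010011); offset now 24 = byte 3 bit 0; 16 bits remain
Read 4: bits[24:35] width=11 -> value=1783 (bin 11011110111); offset now 35 = byte 4 bit 3; 5 bits remain
Read 5: bits[35:37] width=2 -> value=2 (bin 10); offset now 37 = byte 4 bit 5; 3 bits remain
Read 6: bits[37:38] width=1 -> value=1 (bin 1); offset now 38 = byte 4 bit 6; 2 bits remain

Answer: 4 6 1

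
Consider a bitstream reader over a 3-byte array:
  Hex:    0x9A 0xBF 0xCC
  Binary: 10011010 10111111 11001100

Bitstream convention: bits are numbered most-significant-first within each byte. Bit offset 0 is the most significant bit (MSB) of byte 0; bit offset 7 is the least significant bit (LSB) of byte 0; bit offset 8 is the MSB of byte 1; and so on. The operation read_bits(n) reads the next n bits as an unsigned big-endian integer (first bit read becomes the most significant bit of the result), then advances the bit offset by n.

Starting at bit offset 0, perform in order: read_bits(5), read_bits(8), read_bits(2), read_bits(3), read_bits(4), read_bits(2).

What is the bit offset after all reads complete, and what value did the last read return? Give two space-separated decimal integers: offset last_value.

Read 1: bits[0:5] width=5 -> value=19 (bin 10011); offset now 5 = byte 0 bit 5; 19 bits remain
Read 2: bits[5:13] width=8 -> value=87 (bin 01010111); offset now 13 = byte 1 bit 5; 11 bits remain
Read 3: bits[13:15] width=2 -> value=3 (bin 11); offset now 15 = byte 1 bit 7; 9 bits remain
Read 4: bits[15:18] width=3 -> value=7 (bin 111); offset now 18 = byte 2 bit 2; 6 bits remain
Read 5: bits[18:22] width=4 -> value=3 (bin 0011); offset now 22 = byte 2 bit 6; 2 bits remain
Read 6: bits[22:24] width=2 -> value=0 (bin 00); offset now 24 = byte 3 bit 0; 0 bits remain

Answer: 24 0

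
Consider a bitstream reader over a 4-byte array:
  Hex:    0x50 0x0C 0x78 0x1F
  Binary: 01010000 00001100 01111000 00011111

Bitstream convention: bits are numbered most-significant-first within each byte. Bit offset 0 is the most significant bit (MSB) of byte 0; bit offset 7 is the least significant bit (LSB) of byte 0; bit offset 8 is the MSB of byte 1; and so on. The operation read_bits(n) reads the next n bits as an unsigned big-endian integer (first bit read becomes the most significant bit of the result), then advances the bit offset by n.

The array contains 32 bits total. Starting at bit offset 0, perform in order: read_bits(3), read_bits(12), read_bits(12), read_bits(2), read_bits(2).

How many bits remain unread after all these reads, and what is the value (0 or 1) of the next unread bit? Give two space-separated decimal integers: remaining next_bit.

Read 1: bits[0:3] width=3 -> value=2 (bin 010); offset now 3 = byte 0 bit 3; 29 bits remain
Read 2: bits[3:15] width=12 -> value=2054 (bin 100000000110); offset now 15 = byte 1 bit 7; 17 bits remain
Read 3: bits[15:27] width=12 -> value=960 (bin 001111000000); offset now 27 = byte 3 bit 3; 5 bits remain
Read 4: bits[27:29] width=2 -> value=3 (bin 11); offset now 29 = byte 3 bit 5; 3 bits remain
Read 5: bits[29:31] width=2 -> value=3 (bin 11); offset now 31 = byte 3 bit 7; 1 bits remain

Answer: 1 1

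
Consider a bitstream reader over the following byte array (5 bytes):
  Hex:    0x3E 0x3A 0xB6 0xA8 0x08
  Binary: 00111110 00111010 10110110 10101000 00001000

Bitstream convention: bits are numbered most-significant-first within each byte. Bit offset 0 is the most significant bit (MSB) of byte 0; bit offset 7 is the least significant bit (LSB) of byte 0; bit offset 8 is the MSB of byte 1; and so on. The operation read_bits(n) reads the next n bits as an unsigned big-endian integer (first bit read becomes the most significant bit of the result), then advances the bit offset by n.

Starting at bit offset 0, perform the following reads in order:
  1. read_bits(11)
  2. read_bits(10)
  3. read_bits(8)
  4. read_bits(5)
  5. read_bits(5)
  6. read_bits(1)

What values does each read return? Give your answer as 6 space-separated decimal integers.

Read 1: bits[0:11] width=11 -> value=497 (bin 00111110001); offset now 11 = byte 1 bit 3; 29 bits remain
Read 2: bits[11:21] width=10 -> value=854 (bin 1101010110); offset now 21 = byte 2 bit 5; 19 bits remain
Read 3: bits[21:29] width=8 -> value=213 (bin 11010101); offset now 29 = byte 3 bit 5; 11 bits remain
Read 4: bits[29:34] width=5 -> value=0 (bin 00000); offset now 34 = byte 4 bit 2; 6 bits remain
Read 5: bits[34:39] width=5 -> value=4 (bin 00100); offset now 39 = byte 4 bit 7; 1 bits remain
Read 6: bits[39:40] width=1 -> value=0 (bin 0); offset now 40 = byte 5 bit 0; 0 bits remain

Answer: 497 854 213 0 4 0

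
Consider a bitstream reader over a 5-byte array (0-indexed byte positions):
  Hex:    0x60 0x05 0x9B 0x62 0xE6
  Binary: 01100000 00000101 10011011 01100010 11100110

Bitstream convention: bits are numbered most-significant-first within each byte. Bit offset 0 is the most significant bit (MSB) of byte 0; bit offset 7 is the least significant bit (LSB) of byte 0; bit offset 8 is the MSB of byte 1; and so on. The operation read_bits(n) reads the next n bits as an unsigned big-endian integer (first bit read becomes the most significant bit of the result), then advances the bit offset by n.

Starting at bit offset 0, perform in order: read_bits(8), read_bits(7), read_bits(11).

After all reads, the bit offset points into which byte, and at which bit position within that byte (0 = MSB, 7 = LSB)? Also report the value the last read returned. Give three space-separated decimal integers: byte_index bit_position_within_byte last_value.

Read 1: bits[0:8] width=8 -> value=96 (bin 01100000); offset now 8 = byte 1 bit 0; 32 bits remain
Read 2: bits[8:15] width=7 -> value=2 (bin 0000010); offset now 15 = byte 1 bit 7; 25 bits remain
Read 3: bits[15:26] width=11 -> value=1645 (bin 11001101101); offset now 26 = byte 3 bit 2; 14 bits remain

Answer: 3 2 1645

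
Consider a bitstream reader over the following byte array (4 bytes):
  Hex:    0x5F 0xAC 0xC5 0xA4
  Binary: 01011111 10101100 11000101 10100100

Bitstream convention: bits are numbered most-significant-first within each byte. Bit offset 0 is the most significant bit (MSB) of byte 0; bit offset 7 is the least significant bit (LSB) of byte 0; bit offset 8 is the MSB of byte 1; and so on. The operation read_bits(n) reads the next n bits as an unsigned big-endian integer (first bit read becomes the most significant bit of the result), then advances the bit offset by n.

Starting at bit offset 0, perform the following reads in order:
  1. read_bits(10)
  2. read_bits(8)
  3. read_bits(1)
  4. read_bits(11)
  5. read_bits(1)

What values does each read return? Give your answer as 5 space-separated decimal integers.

Read 1: bits[0:10] width=10 -> value=382 (bin 0101111110); offset now 10 = byte 1 bit 2; 22 bits remain
Read 2: bits[10:18] width=8 -> value=179 (bin 10110011); offset now 18 = byte 2 bit 2; 14 bits remain
Read 3: bits[18:19] width=1 -> value=0 (bin 0); offset now 19 = byte 2 bit 3; 13 bits remain
Read 4: bits[19:30] width=11 -> value=361 (bin 00101101001); offset now 30 = byte 3 bit 6; 2 bits remain
Read 5: bits[30:31] width=1 -> value=0 (bin 0); offset now 31 = byte 3 bit 7; 1 bits remain

Answer: 382 179 0 361 0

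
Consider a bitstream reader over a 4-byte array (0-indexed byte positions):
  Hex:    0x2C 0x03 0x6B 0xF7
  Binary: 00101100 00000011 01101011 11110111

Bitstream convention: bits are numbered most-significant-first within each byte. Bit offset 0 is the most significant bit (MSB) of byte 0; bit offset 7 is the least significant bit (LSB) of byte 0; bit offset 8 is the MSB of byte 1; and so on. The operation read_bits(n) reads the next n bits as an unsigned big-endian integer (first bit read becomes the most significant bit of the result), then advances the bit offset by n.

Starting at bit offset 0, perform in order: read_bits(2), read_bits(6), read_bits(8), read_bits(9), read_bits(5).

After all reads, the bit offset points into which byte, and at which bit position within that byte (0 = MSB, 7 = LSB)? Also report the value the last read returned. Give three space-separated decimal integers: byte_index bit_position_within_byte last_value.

Read 1: bits[0:2] width=2 -> value=0 (bin 00); offset now 2 = byte 0 bit 2; 30 bits remain
Read 2: bits[2:8] width=6 -> value=44 (bin 101100); offset now 8 = byte 1 bit 0; 24 bits remain
Read 3: bits[8:16] width=8 -> value=3 (bin 00000011); offset now 16 = byte 2 bit 0; 16 bits remain
Read 4: bits[16:25] width=9 -> value=215 (bin 011010111); offset now 25 = byte 3 bit 1; 7 bits remain
Read 5: bits[25:30] width=5 -> value=29 (bin 11101); offset now 30 = byte 3 bit 6; 2 bits remain

Answer: 3 6 29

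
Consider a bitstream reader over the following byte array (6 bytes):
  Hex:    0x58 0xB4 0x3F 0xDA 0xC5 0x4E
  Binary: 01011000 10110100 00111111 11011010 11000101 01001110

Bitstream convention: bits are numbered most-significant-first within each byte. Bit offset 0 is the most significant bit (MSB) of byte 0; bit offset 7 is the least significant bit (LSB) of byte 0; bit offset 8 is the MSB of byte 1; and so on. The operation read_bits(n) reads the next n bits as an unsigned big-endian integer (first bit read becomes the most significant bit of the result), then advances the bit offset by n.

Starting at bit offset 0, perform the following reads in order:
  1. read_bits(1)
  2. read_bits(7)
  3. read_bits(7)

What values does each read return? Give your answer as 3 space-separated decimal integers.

Read 1: bits[0:1] width=1 -> value=0 (bin 0); offset now 1 = byte 0 bit 1; 47 bits remain
Read 2: bits[1:8] width=7 -> value=88 (bin 1011000); offset now 8 = byte 1 bit 0; 40 bits remain
Read 3: bits[8:15] width=7 -> value=90 (bin 1011010); offset now 15 = byte 1 bit 7; 33 bits remain

Answer: 0 88 90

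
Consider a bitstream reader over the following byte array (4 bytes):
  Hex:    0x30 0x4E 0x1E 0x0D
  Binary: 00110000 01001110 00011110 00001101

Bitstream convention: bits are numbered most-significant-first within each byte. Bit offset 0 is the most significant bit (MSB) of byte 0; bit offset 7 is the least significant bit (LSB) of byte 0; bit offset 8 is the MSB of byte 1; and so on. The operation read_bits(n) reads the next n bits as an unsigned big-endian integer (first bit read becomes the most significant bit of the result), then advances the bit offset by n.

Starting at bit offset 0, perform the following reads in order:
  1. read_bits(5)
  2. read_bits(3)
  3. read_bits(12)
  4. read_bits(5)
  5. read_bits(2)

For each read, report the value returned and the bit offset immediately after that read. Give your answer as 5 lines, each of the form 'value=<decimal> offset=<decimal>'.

Answer: value=6 offset=5
value=0 offset=8
value=1249 offset=20
value=28 offset=25
value=0 offset=27

Derivation:
Read 1: bits[0:5] width=5 -> value=6 (bin 00110); offset now 5 = byte 0 bit 5; 27 bits remain
Read 2: bits[5:8] width=3 -> value=0 (bin 000); offset now 8 = byte 1 bit 0; 24 bits remain
Read 3: bits[8:20] width=12 -> value=1249 (bin 010011100001); offset now 20 = byte 2 bit 4; 12 bits remain
Read 4: bits[20:25] width=5 -> value=28 (bin 11100); offset now 25 = byte 3 bit 1; 7 bits remain
Read 5: bits[25:27] width=2 -> value=0 (bin 00); offset now 27 = byte 3 bit 3; 5 bits remain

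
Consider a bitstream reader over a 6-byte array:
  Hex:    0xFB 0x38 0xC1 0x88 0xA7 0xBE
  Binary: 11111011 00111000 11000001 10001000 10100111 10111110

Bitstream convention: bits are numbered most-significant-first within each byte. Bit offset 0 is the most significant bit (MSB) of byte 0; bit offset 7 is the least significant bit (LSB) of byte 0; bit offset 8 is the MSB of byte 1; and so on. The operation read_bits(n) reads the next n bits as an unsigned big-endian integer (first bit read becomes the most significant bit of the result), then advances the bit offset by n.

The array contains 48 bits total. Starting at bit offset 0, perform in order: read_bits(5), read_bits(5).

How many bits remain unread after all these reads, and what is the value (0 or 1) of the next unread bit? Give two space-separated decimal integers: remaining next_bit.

Read 1: bits[0:5] width=5 -> value=31 (bin 11111); offset now 5 = byte 0 bit 5; 43 bits remain
Read 2: bits[5:10] width=5 -> value=12 (bin 01100); offset now 10 = byte 1 bit 2; 38 bits remain

Answer: 38 1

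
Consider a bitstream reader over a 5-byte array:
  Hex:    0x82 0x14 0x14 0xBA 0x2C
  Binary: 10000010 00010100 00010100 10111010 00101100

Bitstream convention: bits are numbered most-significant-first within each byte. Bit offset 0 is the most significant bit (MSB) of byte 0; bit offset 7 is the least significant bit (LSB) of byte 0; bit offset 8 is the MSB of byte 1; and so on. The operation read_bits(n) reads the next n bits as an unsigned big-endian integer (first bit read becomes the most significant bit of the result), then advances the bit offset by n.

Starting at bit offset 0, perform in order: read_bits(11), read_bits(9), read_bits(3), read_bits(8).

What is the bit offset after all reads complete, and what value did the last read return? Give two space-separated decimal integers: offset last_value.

Read 1: bits[0:11] width=11 -> value=1040 (bin 10000010000); offset now 11 = byte 1 bit 3; 29 bits remain
Read 2: bits[11:20] width=9 -> value=321 (bin 101000001); offset now 20 = byte 2 bit 4; 20 bits remain
Read 3: bits[20:23] width=3 -> value=2 (bin 010); offset now 23 = byte 2 bit 7; 17 bits remain
Read 4: bits[23:31] width=8 -> value=93 (bin 01011101); offset now 31 = byte 3 bit 7; 9 bits remain

Answer: 31 93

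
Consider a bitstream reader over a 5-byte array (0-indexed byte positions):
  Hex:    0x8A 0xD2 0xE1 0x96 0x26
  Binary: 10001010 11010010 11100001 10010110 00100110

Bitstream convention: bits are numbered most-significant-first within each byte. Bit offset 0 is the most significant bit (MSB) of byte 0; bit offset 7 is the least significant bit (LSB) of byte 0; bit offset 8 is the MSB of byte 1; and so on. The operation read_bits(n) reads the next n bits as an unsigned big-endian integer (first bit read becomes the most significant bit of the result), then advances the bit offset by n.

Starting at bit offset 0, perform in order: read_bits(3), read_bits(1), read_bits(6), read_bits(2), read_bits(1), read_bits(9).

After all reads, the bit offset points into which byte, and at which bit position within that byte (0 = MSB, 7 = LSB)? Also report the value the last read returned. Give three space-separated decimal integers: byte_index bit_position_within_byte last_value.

Answer: 2 6 184

Derivation:
Read 1: bits[0:3] width=3 -> value=4 (bin 100); offset now 3 = byte 0 bit 3; 37 bits remain
Read 2: bits[3:4] width=1 -> value=0 (bin 0); offset now 4 = byte 0 bit 4; 36 bits remain
Read 3: bits[4:10] width=6 -> value=43 (bin 101011); offset now 10 = byte 1 bit 2; 30 bits remain
Read 4: bits[10:12] width=2 -> value=1 (bin 01); offset now 12 = byte 1 bit 4; 28 bits remain
Read 5: bits[12:13] width=1 -> value=0 (bin 0); offset now 13 = byte 1 bit 5; 27 bits remain
Read 6: bits[13:22] width=9 -> value=184 (bin 010111000); offset now 22 = byte 2 bit 6; 18 bits remain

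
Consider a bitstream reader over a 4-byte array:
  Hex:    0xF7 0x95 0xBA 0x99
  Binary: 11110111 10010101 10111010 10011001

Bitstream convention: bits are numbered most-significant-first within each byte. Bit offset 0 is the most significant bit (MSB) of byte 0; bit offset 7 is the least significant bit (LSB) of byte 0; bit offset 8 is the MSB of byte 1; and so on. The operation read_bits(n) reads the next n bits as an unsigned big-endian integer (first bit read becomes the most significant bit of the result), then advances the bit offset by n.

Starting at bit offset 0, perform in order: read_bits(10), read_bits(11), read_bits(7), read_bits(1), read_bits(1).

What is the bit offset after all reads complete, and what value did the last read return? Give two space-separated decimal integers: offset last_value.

Read 1: bits[0:10] width=10 -> value=990 (bin 1111011110); offset now 10 = byte 1 bit 2; 22 bits remain
Read 2: bits[10:21] width=11 -> value=695 (bin 01010110111); offset now 21 = byte 2 bit 5; 11 bits remain
Read 3: bits[21:28] width=7 -> value=41 (bin 0101001); offset now 28 = byte 3 bit 4; 4 bits remain
Read 4: bits[28:29] width=1 -> value=1 (bin 1); offset now 29 = byte 3 bit 5; 3 bits remain
Read 5: bits[29:30] width=1 -> value=0 (bin 0); offset now 30 = byte 3 bit 6; 2 bits remain

Answer: 30 0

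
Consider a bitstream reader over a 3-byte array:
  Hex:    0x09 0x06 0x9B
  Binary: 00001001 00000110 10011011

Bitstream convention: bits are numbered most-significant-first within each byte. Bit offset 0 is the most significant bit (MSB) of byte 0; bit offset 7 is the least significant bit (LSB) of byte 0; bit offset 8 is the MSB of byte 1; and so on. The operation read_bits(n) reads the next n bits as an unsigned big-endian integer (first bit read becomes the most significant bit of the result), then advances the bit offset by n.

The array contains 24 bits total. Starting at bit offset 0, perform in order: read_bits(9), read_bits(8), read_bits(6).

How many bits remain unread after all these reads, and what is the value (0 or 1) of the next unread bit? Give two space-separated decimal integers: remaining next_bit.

Read 1: bits[0:9] width=9 -> value=18 (bin 000010010); offset now 9 = byte 1 bit 1; 15 bits remain
Read 2: bits[9:17] width=8 -> value=13 (bin 00001101); offset now 17 = byte 2 bit 1; 7 bits remain
Read 3: bits[17:23] width=6 -> value=13 (bin 001101); offset now 23 = byte 2 bit 7; 1 bits remain

Answer: 1 1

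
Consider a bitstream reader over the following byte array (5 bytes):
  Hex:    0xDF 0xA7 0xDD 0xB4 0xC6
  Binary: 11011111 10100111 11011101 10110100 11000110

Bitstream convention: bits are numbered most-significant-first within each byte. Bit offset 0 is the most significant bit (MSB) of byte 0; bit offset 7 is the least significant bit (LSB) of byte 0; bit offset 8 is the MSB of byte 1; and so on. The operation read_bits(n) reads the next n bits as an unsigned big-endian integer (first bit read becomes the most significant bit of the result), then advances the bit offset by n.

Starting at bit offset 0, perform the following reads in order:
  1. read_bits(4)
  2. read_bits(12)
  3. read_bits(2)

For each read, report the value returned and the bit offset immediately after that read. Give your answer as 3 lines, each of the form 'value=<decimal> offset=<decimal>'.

Read 1: bits[0:4] width=4 -> value=13 (bin 1101); offset now 4 = byte 0 bit 4; 36 bits remain
Read 2: bits[4:16] width=12 -> value=4007 (bin 111110100111); offset now 16 = byte 2 bit 0; 24 bits remain
Read 3: bits[16:18] width=2 -> value=3 (bin 11); offset now 18 = byte 2 bit 2; 22 bits remain

Answer: value=13 offset=4
value=4007 offset=16
value=3 offset=18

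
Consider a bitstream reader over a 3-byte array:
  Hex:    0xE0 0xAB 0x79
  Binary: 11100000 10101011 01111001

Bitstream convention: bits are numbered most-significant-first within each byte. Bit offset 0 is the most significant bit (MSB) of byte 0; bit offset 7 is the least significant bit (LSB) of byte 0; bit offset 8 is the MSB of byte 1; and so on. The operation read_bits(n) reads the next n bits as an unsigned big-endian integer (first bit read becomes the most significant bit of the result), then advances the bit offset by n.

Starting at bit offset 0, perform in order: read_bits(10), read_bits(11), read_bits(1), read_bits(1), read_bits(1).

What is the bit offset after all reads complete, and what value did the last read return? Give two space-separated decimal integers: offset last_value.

Read 1: bits[0:10] width=10 -> value=898 (bin 1110000010); offset now 10 = byte 1 bit 2; 14 bits remain
Read 2: bits[10:21] width=11 -> value=1391 (bin 10101101111); offset now 21 = byte 2 bit 5; 3 bits remain
Read 3: bits[21:22] width=1 -> value=0 (bin 0); offset now 22 = byte 2 bit 6; 2 bits remain
Read 4: bits[22:23] width=1 -> value=0 (bin 0); offset now 23 = byte 2 bit 7; 1 bits remain
Read 5: bits[23:24] width=1 -> value=1 (bin 1); offset now 24 = byte 3 bit 0; 0 bits remain

Answer: 24 1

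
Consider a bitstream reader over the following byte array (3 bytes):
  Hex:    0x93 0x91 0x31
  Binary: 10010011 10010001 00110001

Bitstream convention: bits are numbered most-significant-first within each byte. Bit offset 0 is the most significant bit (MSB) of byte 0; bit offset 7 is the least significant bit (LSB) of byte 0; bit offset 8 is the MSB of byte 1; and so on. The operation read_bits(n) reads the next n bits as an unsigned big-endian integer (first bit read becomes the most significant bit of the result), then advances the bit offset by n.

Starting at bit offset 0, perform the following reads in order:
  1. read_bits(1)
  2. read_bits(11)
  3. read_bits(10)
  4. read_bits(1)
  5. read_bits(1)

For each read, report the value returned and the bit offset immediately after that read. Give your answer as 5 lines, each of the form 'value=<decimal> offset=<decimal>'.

Read 1: bits[0:1] width=1 -> value=1 (bin 1); offset now 1 = byte 0 bit 1; 23 bits remain
Read 2: bits[1:12] width=11 -> value=313 (bin 00100111001); offset now 12 = byte 1 bit 4; 12 bits remain
Read 3: bits[12:22] width=10 -> value=76 (bin 0001001100); offset now 22 = byte 2 bit 6; 2 bits remain
Read 4: bits[22:23] width=1 -> value=0 (bin 0); offset now 23 = byte 2 bit 7; 1 bits remain
Read 5: bits[23:24] width=1 -> value=1 (bin 1); offset now 24 = byte 3 bit 0; 0 bits remain

Answer: value=1 offset=1
value=313 offset=12
value=76 offset=22
value=0 offset=23
value=1 offset=24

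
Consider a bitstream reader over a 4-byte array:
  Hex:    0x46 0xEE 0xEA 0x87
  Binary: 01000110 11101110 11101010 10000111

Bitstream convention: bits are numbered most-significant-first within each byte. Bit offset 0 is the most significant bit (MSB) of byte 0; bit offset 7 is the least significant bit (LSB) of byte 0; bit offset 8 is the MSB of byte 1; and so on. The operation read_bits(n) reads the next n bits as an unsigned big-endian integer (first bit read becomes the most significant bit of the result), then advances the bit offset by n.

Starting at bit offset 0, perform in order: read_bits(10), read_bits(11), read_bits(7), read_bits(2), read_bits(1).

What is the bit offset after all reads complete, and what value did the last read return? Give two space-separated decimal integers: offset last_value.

Answer: 31 1

Derivation:
Read 1: bits[0:10] width=10 -> value=283 (bin 0100011011); offset now 10 = byte 1 bit 2; 22 bits remain
Read 2: bits[10:21] width=11 -> value=1501 (bin 10111011101); offset now 21 = byte 2 bit 5; 11 bits remain
Read 3: bits[21:28] width=7 -> value=40 (bin 0101000); offset now 28 = byte 3 bit 4; 4 bits remain
Read 4: bits[28:30] width=2 -> value=1 (bin 01); offset now 30 = byte 3 bit 6; 2 bits remain
Read 5: bits[30:31] width=1 -> value=1 (bin 1); offset now 31 = byte 3 bit 7; 1 bits remain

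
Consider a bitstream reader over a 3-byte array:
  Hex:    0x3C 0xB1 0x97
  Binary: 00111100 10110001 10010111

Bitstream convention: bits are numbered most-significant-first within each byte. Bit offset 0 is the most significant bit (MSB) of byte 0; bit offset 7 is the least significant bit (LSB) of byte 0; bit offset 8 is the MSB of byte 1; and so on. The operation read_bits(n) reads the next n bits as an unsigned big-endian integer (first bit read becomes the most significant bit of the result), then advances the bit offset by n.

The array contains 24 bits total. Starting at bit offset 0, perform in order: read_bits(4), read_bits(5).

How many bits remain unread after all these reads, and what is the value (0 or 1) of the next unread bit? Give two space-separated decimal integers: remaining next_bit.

Answer: 15 0

Derivation:
Read 1: bits[0:4] width=4 -> value=3 (bin 0011); offset now 4 = byte 0 bit 4; 20 bits remain
Read 2: bits[4:9] width=5 -> value=25 (bin 11001); offset now 9 = byte 1 bit 1; 15 bits remain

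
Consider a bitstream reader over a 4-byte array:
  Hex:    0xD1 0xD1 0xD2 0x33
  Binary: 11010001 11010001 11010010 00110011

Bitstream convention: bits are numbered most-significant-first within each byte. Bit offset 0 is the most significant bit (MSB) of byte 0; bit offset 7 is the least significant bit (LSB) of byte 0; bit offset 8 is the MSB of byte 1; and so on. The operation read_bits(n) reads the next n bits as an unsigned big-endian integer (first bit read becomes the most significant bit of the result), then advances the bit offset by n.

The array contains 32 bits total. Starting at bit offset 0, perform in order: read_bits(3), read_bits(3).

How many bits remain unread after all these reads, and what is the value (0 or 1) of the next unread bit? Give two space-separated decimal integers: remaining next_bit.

Answer: 26 0

Derivation:
Read 1: bits[0:3] width=3 -> value=6 (bin 110); offset now 3 = byte 0 bit 3; 29 bits remain
Read 2: bits[3:6] width=3 -> value=4 (bin 100); offset now 6 = byte 0 bit 6; 26 bits remain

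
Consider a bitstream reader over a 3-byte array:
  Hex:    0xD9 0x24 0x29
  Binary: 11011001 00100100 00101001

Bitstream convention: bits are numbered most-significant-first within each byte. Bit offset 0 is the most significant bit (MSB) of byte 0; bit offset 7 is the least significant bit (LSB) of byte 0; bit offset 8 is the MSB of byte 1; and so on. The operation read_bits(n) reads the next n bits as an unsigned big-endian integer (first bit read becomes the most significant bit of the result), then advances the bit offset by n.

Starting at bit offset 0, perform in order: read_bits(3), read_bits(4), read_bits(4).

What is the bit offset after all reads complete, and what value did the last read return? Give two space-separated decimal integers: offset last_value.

Read 1: bits[0:3] width=3 -> value=6 (bin 110); offset now 3 = byte 0 bit 3; 21 bits remain
Read 2: bits[3:7] width=4 -> value=12 (bin 1100); offset now 7 = byte 0 bit 7; 17 bits remain
Read 3: bits[7:11] width=4 -> value=9 (bin 1001); offset now 11 = byte 1 bit 3; 13 bits remain

Answer: 11 9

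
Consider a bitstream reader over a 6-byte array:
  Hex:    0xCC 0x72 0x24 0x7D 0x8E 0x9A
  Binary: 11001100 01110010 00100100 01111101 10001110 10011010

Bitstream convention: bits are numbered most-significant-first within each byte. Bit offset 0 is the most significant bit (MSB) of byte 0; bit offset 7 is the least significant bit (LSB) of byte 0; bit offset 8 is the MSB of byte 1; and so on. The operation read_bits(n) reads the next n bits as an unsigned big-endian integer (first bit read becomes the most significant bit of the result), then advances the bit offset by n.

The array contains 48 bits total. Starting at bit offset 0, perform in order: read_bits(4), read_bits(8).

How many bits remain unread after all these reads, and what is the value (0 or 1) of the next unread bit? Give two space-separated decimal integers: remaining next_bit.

Answer: 36 0

Derivation:
Read 1: bits[0:4] width=4 -> value=12 (bin 1100); offset now 4 = byte 0 bit 4; 44 bits remain
Read 2: bits[4:12] width=8 -> value=199 (bin 11000111); offset now 12 = byte 1 bit 4; 36 bits remain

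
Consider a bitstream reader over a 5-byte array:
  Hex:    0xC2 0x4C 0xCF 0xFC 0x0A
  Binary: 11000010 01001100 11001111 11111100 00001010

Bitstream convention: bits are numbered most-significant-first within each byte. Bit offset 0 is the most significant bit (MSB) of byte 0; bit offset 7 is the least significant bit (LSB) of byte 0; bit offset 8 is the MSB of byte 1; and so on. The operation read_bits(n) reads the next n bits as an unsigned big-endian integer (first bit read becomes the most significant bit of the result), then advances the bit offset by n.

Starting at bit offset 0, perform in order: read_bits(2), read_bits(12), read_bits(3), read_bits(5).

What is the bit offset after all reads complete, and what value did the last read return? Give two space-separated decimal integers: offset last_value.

Read 1: bits[0:2] width=2 -> value=3 (bin 11); offset now 2 = byte 0 bit 2; 38 bits remain
Read 2: bits[2:14] width=12 -> value=147 (bin 000010010011); offset now 14 = byte 1 bit 6; 26 bits remain
Read 3: bits[14:17] width=3 -> value=1 (bin 001); offset now 17 = byte 2 bit 1; 23 bits remain
Read 4: bits[17:22] width=5 -> value=19 (bin 10011); offset now 22 = byte 2 bit 6; 18 bits remain

Answer: 22 19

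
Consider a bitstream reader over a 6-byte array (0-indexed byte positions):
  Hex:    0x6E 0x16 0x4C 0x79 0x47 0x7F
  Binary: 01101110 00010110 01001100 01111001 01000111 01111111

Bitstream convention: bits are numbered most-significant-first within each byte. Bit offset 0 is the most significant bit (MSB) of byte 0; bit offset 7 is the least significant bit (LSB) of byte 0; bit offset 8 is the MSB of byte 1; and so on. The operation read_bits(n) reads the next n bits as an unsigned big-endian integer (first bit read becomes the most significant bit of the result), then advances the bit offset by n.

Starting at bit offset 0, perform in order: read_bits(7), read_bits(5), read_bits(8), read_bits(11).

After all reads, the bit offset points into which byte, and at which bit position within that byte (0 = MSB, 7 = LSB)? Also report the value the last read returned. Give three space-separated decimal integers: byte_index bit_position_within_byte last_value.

Read 1: bits[0:7] width=7 -> value=55 (bin 0110111); offset now 7 = byte 0 bit 7; 41 bits remain
Read 2: bits[7:12] width=5 -> value=1 (bin 00001); offset now 12 = byte 1 bit 4; 36 bits remain
Read 3: bits[12:20] width=8 -> value=100 (bin 01100100); offset now 20 = byte 2 bit 4; 28 bits remain
Read 4: bits[20:31] width=11 -> value=1596 (bin 11000111100); offset now 31 = byte 3 bit 7; 17 bits remain

Answer: 3 7 1596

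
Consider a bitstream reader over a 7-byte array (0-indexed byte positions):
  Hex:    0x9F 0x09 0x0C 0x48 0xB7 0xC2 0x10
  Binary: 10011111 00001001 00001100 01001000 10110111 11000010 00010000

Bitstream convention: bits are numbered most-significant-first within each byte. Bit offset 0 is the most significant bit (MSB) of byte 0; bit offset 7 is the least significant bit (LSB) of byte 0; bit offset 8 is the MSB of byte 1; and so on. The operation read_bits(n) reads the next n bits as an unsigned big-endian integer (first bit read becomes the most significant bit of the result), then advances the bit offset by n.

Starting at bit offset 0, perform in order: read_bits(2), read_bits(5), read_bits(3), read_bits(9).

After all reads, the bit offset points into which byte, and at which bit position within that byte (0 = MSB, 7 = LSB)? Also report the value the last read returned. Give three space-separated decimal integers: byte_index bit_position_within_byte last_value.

Answer: 2 3 72

Derivation:
Read 1: bits[0:2] width=2 -> value=2 (bin 10); offset now 2 = byte 0 bit 2; 54 bits remain
Read 2: bits[2:7] width=5 -> value=15 (bin 01111); offset now 7 = byte 0 bit 7; 49 bits remain
Read 3: bits[7:10] width=3 -> value=4 (bin 100); offset now 10 = byte 1 bit 2; 46 bits remain
Read 4: bits[10:19] width=9 -> value=72 (bin 001001000); offset now 19 = byte 2 bit 3; 37 bits remain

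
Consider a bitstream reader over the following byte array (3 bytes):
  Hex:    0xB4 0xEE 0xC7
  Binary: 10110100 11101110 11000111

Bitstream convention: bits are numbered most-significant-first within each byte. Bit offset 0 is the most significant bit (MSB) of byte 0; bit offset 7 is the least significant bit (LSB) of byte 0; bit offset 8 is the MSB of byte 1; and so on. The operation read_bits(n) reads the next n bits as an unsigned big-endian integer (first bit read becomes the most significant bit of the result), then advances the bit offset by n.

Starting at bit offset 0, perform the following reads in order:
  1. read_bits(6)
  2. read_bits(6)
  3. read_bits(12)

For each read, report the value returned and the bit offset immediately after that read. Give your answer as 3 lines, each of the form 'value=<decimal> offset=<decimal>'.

Read 1: bits[0:6] width=6 -> value=45 (bin 101101); offset now 6 = byte 0 bit 6; 18 bits remain
Read 2: bits[6:12] width=6 -> value=14 (bin 001110); offset now 12 = byte 1 bit 4; 12 bits remain
Read 3: bits[12:24] width=12 -> value=3783 (bin 111011000111); offset now 24 = byte 3 bit 0; 0 bits remain

Answer: value=45 offset=6
value=14 offset=12
value=3783 offset=24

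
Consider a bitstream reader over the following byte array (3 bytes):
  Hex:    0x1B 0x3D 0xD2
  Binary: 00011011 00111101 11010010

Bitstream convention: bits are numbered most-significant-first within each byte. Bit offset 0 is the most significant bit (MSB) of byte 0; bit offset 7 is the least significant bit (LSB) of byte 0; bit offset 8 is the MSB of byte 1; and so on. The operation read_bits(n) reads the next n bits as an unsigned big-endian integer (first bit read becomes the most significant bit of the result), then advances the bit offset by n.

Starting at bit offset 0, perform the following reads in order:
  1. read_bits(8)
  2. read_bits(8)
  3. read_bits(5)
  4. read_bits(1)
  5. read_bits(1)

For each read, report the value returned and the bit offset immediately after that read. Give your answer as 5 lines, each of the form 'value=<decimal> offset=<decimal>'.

Read 1: bits[0:8] width=8 -> value=27 (bin 00011011); offset now 8 = byte 1 bit 0; 16 bits remain
Read 2: bits[8:16] width=8 -> value=61 (bin 00111101); offset now 16 = byte 2 bit 0; 8 bits remain
Read 3: bits[16:21] width=5 -> value=26 (bin 11010); offset now 21 = byte 2 bit 5; 3 bits remain
Read 4: bits[21:22] width=1 -> value=0 (bin 0); offset now 22 = byte 2 bit 6; 2 bits remain
Read 5: bits[22:23] width=1 -> value=1 (bin 1); offset now 23 = byte 2 bit 7; 1 bits remain

Answer: value=27 offset=8
value=61 offset=16
value=26 offset=21
value=0 offset=22
value=1 offset=23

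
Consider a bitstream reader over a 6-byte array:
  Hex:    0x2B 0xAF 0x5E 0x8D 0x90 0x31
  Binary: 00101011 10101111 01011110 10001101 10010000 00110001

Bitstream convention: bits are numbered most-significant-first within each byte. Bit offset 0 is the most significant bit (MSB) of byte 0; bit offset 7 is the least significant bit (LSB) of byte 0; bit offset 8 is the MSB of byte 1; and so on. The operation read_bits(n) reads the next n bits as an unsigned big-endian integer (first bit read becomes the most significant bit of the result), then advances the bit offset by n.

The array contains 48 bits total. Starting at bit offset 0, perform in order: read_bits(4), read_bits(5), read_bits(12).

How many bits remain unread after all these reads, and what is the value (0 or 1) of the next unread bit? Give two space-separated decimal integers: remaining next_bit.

Read 1: bits[0:4] width=4 -> value=2 (bin 0010); offset now 4 = byte 0 bit 4; 44 bits remain
Read 2: bits[4:9] width=5 -> value=23 (bin 10111); offset now 9 = byte 1 bit 1; 39 bits remain
Read 3: bits[9:21] width=12 -> value=1515 (bin 010111101011); offset now 21 = byte 2 bit 5; 27 bits remain

Answer: 27 1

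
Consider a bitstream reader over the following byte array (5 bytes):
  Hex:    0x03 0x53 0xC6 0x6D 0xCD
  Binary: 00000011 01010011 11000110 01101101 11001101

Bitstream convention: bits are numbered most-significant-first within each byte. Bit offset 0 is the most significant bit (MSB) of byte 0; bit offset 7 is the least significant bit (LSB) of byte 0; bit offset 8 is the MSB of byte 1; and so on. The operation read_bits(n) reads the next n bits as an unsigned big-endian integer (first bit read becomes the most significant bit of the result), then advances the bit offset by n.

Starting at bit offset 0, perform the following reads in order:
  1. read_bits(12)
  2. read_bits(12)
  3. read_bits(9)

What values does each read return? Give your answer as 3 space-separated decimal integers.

Answer: 53 966 219

Derivation:
Read 1: bits[0:12] width=12 -> value=53 (bin 000000110101); offset now 12 = byte 1 bit 4; 28 bits remain
Read 2: bits[12:24] width=12 -> value=966 (bin 001111000110); offset now 24 = byte 3 bit 0; 16 bits remain
Read 3: bits[24:33] width=9 -> value=219 (bin 011011011); offset now 33 = byte 4 bit 1; 7 bits remain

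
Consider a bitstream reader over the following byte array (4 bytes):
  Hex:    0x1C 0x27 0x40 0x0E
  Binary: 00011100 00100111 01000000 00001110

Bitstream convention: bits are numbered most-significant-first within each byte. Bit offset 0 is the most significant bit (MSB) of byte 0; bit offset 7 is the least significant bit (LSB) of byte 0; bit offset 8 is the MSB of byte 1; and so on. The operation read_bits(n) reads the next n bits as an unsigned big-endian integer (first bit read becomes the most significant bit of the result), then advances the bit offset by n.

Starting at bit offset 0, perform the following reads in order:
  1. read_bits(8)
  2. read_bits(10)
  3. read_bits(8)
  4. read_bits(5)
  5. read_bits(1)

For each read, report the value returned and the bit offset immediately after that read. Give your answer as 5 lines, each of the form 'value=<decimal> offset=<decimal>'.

Answer: value=28 offset=8
value=157 offset=18
value=0 offset=26
value=7 offset=31
value=0 offset=32

Derivation:
Read 1: bits[0:8] width=8 -> value=28 (bin 00011100); offset now 8 = byte 1 bit 0; 24 bits remain
Read 2: bits[8:18] width=10 -> value=157 (bin 0010011101); offset now 18 = byte 2 bit 2; 14 bits remain
Read 3: bits[18:26] width=8 -> value=0 (bin 00000000); offset now 26 = byte 3 bit 2; 6 bits remain
Read 4: bits[26:31] width=5 -> value=7 (bin 00111); offset now 31 = byte 3 bit 7; 1 bits remain
Read 5: bits[31:32] width=1 -> value=0 (bin 0); offset now 32 = byte 4 bit 0; 0 bits remain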